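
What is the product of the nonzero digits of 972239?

9×7×2×2×3×9 = 6804

6804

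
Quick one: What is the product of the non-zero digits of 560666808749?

104509440

5×6×6×6×6×8×8×7×4×9 = 104509440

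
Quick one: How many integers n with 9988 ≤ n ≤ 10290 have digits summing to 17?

The integers in [9988, 10290] that have digits summing to 17: 10079, 10088, 10097, 10169, 10178, 10187, …, 10277, 10286.
11 qualify.

11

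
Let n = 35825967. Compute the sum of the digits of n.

45

3+5+8+2+5+9+6+7 = 45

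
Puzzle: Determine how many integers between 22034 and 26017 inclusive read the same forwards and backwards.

39

The integers in [22034, 26017] that read the same forwards and backwards: 22122, 22222, 22322, 22422, 22522, 22622, …, 25852, 25952.
39 qualify.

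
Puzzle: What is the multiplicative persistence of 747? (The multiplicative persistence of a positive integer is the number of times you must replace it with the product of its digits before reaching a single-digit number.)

747 → 196 → 54 → 20 → 0 (4 steps)

4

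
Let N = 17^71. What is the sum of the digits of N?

386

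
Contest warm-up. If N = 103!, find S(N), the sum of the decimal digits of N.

621

103! = 99029007164861804075467152545817733490901658221144924830052805546998766658416222832141441073883538492653516385977292093222882134415149891584000000000000000000000000
Sum of its 164 digits: 621.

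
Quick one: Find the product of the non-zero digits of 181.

1×8×1 = 8

8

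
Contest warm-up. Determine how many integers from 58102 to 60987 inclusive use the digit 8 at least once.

1437

The integers in [58102, 60987] that use the digit 8 at least once: 58102, 58103, 58104, 58105, 58106, 58107, …, 60986, 60987.
1437 qualify.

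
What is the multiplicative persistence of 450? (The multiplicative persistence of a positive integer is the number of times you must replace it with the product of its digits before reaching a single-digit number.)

450 → 0 (1 step)

1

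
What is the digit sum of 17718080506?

43

1+7+7+1+8+0+8+0+5+0+6 = 43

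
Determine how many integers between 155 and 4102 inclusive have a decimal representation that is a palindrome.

115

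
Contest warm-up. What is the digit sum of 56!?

56! = 710998587804863451854045647463724949736497978881168458687447040000000000000
Sum of its 75 digits: 333.

333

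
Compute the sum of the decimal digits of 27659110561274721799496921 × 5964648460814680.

27659110561274721799496921 × 5964648460814680 = 164976871236810329210357028973005811600280
Sum of its 42 digits: 161.

161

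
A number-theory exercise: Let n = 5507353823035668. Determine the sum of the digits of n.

5+5+0+7+3+5+3+8+2+3+0+3+5+6+6+8 = 69

69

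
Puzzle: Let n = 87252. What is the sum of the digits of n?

24

8+7+2+5+2 = 24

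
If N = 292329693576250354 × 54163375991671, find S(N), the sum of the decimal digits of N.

121

292329693576250354 × 54163375991671 = 15833563106700418576038514801534
Sum of its 32 digits: 121.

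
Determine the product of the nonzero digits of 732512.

420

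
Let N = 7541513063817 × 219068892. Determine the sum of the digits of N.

7541513063817 × 219068892 = 1652110910893915480764
Sum of its 22 digits: 90.

90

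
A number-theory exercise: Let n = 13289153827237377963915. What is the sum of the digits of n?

111

1+3+2+8+9+1+5+3+8+2+7+2+3+7+3+7+7+9+6+3+9+1+5 = 111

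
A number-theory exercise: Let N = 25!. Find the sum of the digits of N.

72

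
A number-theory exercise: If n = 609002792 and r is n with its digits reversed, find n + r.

906203698

Reverse of 609002792 is 297200906.
609002792 + 297200906 = 906203698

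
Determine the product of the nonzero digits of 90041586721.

120960

9×4×1×5×8×6×7×2×1 = 120960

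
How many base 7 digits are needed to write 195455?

195455 in base 7 is 1442561, which has 7 digits.

7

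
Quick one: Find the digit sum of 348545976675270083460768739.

139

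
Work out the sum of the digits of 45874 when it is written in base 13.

45874 in base 13 is 17B5A.
Digit sum: 1+7+11+5+10 = 34.

34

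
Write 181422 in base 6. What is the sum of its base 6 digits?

22

181422 in base 6 is 3515530.
Digit sum: 3+5+1+5+5+3+0 = 22.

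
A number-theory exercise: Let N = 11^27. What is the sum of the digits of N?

125

11^27 = 13109994191499930367061460371
Sum of its 29 digits: 125.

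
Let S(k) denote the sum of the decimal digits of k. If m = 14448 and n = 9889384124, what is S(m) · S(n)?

1176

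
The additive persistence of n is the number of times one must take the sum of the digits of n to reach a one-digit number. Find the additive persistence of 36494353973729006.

2

36494353973729006 → 80 → 8 (2 steps)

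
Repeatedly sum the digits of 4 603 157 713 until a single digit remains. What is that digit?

4+6+0+3+1+5+7+7+1+3 = 37
3+7 = 10
1+0 = 1
(Equivalently, 4 603 157 713 mod 9 = 1.)

1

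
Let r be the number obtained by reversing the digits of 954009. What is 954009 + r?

Reverse of 954009 is 900459.
954009 + 900459 = 1854468

1854468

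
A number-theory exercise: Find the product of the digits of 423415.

480

4×2×3×4×1×5 = 480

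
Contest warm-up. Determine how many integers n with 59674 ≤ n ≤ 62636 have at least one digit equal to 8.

The integers in [59674, 62636] that have at least one digit equal to 8: 59678, 59680, 59681, 59682, 59683, 59684, …, 62618, 62628.
809 qualify.

809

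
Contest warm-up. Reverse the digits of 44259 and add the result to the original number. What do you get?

Reverse of 44259 is 95244.
44259 + 95244 = 139503

139503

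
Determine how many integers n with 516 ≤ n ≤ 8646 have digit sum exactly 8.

128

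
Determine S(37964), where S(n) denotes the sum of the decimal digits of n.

29

3+7+9+6+4 = 29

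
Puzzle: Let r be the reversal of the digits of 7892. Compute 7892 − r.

Reverse of 7892 is 2987.
7892 − 2987 = 4905

4905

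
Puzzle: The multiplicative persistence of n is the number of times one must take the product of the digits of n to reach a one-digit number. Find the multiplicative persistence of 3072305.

1

3072305 → 0 (1 step)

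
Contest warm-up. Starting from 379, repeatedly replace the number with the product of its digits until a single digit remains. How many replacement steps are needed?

4

379 → 189 → 72 → 14 → 4 (4 steps)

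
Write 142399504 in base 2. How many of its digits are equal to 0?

17

142399504 in base 2 is 1000011111001101100000010000.
The digit 0 appears 17 times.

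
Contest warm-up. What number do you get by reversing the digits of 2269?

Reversing 2269 gives 9622.

9622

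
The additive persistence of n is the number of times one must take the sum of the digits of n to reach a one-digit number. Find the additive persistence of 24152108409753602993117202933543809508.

2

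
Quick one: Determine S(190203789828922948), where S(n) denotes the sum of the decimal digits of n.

1+9+0+2+0+3+7+8+9+8+2+8+9+2+2+9+4+8 = 91

91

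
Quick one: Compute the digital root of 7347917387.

2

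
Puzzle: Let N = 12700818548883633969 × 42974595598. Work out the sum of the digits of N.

12700818548883633969 × 42974595598 = 545812540901851364178430668462
Sum of its 30 digits: 126.

126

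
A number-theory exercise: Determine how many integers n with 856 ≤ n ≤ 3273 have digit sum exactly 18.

The integers in [856, 3273] that have digit sum exactly 18: 864, 873, 882, 891, 909, 918, …, 3258, 3267.
158 qualify.

158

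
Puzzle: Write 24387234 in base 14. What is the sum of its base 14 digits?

40

24387234 in base 14 is 334B694.
Digit sum: 3+3+4+11+6+9+4 = 40.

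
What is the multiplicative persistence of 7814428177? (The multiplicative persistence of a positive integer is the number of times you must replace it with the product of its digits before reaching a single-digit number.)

7814428177 → 702464 → 0 (2 steps)

2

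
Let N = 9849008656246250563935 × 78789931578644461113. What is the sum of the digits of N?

180

9849008656246250563935 × 78789931578644461113 = 776002718143119107332033657479940427759655
Sum of its 42 digits: 180.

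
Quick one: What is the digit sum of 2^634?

2^634 = 71288134650346800291268306339067051951456695425758748915299883092176174487635584164154887676833928121541286087087412614229511011271491218722697833120659596691437416786879139845044909253853184
Sum of its 191 digits: 880.

880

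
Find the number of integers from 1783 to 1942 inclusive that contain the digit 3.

34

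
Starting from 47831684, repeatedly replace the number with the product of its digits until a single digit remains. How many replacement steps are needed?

2

47831684 → 129024 → 0 (2 steps)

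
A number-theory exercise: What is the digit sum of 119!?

119! = 55745857612076058813234317117419771556272886109483581752463927935846946310374691578057284710599874844234646982443450754604453404911734348832487342619913750049708004343808000000000000000000000000000
Sum of its 197 digits: 774.

774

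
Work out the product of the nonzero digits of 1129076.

756

1×1×2×9×7×6 = 756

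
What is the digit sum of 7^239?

958

7^239 = 9515498900405558717387680827402060152725586144704522698452066994985886791596241095752787384443924625434071744326243836713669475144686021758873799946739656783244893946316812083897462009214238131925049143
Sum of its 202 digits: 958.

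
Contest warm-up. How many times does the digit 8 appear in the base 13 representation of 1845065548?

1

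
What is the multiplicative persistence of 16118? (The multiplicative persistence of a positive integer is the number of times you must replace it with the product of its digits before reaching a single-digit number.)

3

16118 → 48 → 32 → 6 (3 steps)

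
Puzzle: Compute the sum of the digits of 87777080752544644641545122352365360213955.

173

8+7+7+7+7+0+8+0+7+5+2+5+4+4+6+4+4+6+4+1+5+4+5+1+2+2+3+5+2+3+6+5+3+6+0+2+1+3+9+5+5 = 173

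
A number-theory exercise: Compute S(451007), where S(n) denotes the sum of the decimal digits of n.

4+5+1+0+0+7 = 17

17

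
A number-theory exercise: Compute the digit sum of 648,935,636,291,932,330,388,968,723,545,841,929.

183

6+4+8+9+3+5+6+3+6+2+9+1+9+3+2+3+3+0+3+8+8+9+6+8+7+2+3+5+4+5+8+4+1+9+2+9 = 183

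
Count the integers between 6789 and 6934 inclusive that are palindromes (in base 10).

The integers in [6789, 6934] that are palindromes (in base 10): 6886.
1 qualifies.

1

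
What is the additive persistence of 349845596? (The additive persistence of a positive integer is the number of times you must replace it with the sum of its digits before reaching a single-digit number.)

2

349845596 → 53 → 8 (2 steps)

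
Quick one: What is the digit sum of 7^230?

895

7^230 = 235802933314128739901433862588840203373284230693541786697086755961762892511597317576909231049505057266233269911317811979327386400543723929285275537989445572566657893712371538036177584056221743249
Sum of its 195 digits: 895.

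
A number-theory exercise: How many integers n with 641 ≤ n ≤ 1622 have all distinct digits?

543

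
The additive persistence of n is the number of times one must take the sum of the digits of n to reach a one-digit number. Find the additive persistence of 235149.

235149 → 24 → 6 (2 steps)

2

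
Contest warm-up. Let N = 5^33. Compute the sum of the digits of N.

89

5^33 = 116415321826934814453125
Sum of its 24 digits: 89.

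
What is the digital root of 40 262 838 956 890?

7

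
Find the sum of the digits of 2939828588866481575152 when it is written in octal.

85

2939828588866481575152 in base 8 is 476571211733072441452360.
Digit sum: 4+7+6+5+7+1+2+1+1+7+3+3+0+7+2+4+4+1+4+5+2+3+6+0 = 85.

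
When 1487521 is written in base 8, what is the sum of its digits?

1487521 in base 8 is 5531241.
Digit sum: 5+5+3+1+2+4+1 = 21.

21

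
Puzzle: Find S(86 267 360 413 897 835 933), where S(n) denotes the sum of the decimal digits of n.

8+6+2+6+7+3+6+0+4+1+3+8+9+7+8+3+5+9+3+3 = 101

101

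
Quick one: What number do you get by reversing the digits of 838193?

391838

Reversing 838193 gives 391838.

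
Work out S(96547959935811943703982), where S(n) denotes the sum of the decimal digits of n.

126

9+6+5+4+7+9+5+9+9+3+5+8+1+1+9+4+3+7+0+3+9+8+2 = 126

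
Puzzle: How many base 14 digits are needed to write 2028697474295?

11

2028697474295 in base 14 is 70291D1ADB9, which has 11 digits.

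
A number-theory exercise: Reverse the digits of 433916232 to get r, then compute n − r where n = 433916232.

201296898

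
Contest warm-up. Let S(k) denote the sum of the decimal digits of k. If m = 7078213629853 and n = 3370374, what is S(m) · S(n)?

1647

S(7078213629853) = 7+0+7+8+2+1+3+6+2+9+8+5+3 = 61.
S(3370374) = 3+3+7+0+3+7+4 = 27.
61 · 27 = 1647.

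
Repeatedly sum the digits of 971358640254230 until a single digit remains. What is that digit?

9+7+1+3+5+8+6+4+0+2+5+4+2+3+0 = 59
5+9 = 14
1+4 = 5

5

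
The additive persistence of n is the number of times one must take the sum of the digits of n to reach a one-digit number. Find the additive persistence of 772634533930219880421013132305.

2

772634533930219880421013132305 → 105 → 6 (2 steps)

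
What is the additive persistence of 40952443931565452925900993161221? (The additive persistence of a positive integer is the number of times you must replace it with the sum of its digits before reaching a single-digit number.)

2

40952443931565452925900993161221 → 130 → 4 (2 steps)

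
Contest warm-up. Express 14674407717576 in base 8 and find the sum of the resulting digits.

14674407717576 in base 8 is 325424666775310.
Digit sum: 3+2+5+4+2+4+6+6+6+7+7+5+3+1+0 = 61.

61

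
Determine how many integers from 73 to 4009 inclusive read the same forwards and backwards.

124

The integers in [73, 4009] that read the same forwards and backwards: 77, 88, 99, 101, 111, 121, …, 3993, 4004.
124 qualify.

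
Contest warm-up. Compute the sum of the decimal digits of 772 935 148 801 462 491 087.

96

7+7+2+9+3+5+1+4+8+8+0+1+4+6+2+4+9+1+0+8+7 = 96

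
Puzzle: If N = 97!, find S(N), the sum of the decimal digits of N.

648

97! = 96192759682482119853328425949563698712343813919172976158104477319333745612481875498805879175589072651261284189679678167647067832320000000000000000000000
Sum of its 152 digits: 648.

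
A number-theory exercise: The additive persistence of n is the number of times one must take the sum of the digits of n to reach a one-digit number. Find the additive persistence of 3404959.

2

3404959 → 34 → 7 (2 steps)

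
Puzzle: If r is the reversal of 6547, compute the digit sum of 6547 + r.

8

Reversal of 6547 is 7456; 6547 + 7456 = 14003.
Digit sum of 14003: 1+4+0+0+3 = 8.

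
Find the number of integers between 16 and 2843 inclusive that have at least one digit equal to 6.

The integers in [16, 2843] that have at least one digit equal to 6: 16, 26, 36, 46, 56, 60, …, 2826, 2836.
778 qualify.

778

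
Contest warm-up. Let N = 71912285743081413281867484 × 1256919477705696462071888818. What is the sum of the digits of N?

240

71912285743081413281867484 × 1256919477705696462071888818 = 90387952636816691979061015125307934690244562257393912
Sum of its 53 digits: 240.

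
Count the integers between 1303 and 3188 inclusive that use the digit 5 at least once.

522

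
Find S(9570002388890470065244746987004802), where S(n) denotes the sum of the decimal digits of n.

9+5+7+0+0+0+2+3+8+8+8+9+0+4+7+0+0+6+5+2+4+4+7+4+6+9+8+7+0+0+4+8+0+2 = 146

146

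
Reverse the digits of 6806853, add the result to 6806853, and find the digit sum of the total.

36

Reversal of 6806853 is 3586086; 6806853 + 3586086 = 10392939.
Digit sum of 10392939: 1+0+3+9+2+9+3+9 = 36.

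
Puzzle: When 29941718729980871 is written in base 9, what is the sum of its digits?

63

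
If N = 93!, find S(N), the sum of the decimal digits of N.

93! = 1156772507081641574759205162306240436214753229576413535186142281213246807121467315215203289516844845303838996289387078090752000000000000000000000
Sum of its 145 digits: 513.

513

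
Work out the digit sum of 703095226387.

52

7+0+3+0+9+5+2+2+6+3+8+7 = 52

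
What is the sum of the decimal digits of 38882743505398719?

90

3+8+8+8+2+7+4+3+5+0+5+3+9+8+7+1+9 = 90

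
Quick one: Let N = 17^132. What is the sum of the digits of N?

17^132 = 2625775682230227256591138703384510714221543388544059587876505133347642477252019728910975721702964077825426123244307077258044804502593094758305899213484429663735361
Sum of its 163 digits: 703.

703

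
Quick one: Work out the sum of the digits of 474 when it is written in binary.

6

474 in base 2 is 111011010.
Digit sum: 1+1+1+0+1+1+0+1+0 = 6.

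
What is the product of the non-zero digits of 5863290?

5×8×6×3×2×9 = 12960

12960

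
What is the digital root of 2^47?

The digital root of n equals n mod 9 (or 9 when 9 | n), so we need 2^47 mod 9.
2^47 ≡ 5 (mod 9), so the digital root is 5.

5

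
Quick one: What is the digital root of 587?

2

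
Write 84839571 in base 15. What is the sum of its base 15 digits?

61

84839571 in base 15 is 76AC9B6.
Digit sum: 7+6+10+12+9+11+6 = 61.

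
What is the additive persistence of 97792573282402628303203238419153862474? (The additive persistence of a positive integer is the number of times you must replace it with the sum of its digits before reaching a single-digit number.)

2

97792573282402628303203238419153862474 → 161 → 8 (2 steps)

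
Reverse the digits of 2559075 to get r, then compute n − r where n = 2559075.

Reverse of 2559075 is 5709552.
2559075 − 5709552 = -3150477

-3150477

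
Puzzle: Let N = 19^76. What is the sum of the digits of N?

19^76 = 15320525866625537218795287885453358331658339579878215123638114580638887246697219368252185386738481
Sum of its 98 digits: 478.

478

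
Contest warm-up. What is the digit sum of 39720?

3+9+7+2+0 = 21

21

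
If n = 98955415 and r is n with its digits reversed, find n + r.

150411404

Reverse of 98955415 is 51455989.
98955415 + 51455989 = 150411404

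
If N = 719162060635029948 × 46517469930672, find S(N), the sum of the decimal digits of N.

135

719162060635029948 × 46517469930672 = 33453599530870119215486203765056
Sum of its 32 digits: 135.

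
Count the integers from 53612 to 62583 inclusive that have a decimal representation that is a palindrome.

90

The integers in [53612, 62583] that have a decimal representation that is a palindrome: 53635, 53735, 53835, 53935, 54045, 54145, …, 62426, 62526.
90 qualify.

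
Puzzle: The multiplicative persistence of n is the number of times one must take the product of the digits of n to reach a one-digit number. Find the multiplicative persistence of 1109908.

1109908 → 0 (1 step)

1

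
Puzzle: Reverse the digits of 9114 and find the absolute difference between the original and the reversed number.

Reverse of 9114 is 4119.
|9114 − 4119| = 4995

4995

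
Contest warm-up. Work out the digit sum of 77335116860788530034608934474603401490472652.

7+7+3+3+5+1+1+6+8+6+0+7+8+8+5+3+0+0+3+4+6+0+8+9+3+4+4+7+4+6+0+3+4+0+1+4+9+0+4+7+2+6+5+2 = 183

183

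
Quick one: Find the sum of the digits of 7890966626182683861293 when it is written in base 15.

7890966626182683861293 in base 15 is 5515410064297BC2E98.
Digit sum: 5+5+1+5+4+1+0+0+6+4+2+9+7+11+12+2+14+9+8 = 105.

105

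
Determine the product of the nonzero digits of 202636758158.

2×2×6×3×6×7×5×8×1×5×8 = 4838400

4838400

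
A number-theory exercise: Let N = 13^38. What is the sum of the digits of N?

13^38 = 2137210935411428674141543654682486133398329
Sum of its 43 digits: 178.

178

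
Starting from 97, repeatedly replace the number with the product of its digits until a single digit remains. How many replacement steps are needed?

3

97 → 63 → 18 → 8 (3 steps)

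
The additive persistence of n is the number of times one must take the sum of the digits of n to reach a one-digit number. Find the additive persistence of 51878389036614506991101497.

51878389036614506991101497 → 121 → 4 (2 steps)

2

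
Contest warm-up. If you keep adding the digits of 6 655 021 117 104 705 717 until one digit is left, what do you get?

6+6+5+5+0+2+1+1+1+7+1+0+4+7+0+5+7+1+7 = 66
6+6 = 12
1+2 = 3

3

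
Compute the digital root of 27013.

2+7+0+1+3 = 13
1+3 = 4

4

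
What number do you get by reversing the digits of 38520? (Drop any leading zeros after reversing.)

2583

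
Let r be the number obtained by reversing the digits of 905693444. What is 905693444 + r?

Reverse of 905693444 is 444396509.
905693444 + 444396509 = 1350089953

1350089953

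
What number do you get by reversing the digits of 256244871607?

706178442652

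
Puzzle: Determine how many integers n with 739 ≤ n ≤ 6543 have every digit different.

3017

The integers in [739, 6543] that have every digit different: 739, 740, 741, 742, 743, 745, …, 6542, 6543.
3017 qualify.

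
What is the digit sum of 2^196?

2^196 = 100433627766186892221372630771322662657637687111424552206336
Sum of its 60 digits: 241.

241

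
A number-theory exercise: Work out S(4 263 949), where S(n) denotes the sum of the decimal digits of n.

37

4+2+6+3+9+4+9 = 37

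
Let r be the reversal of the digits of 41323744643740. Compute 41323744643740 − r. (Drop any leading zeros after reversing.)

36589099911426

Reverse of 41323744643740 is 4734644732314.
41323744643740 − 4734644732314 = 36589099911426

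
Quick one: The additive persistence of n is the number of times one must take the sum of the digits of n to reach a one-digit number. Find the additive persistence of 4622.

4622 → 14 → 5 (2 steps)

2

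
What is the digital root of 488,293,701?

6

4+8+8+2+9+3+7+0+1 = 42
4+2 = 6
(Equivalently, 488,293,701 mod 9 = 6.)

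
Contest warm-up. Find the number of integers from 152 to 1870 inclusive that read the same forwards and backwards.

92

The integers in [152, 1870] that read the same forwards and backwards: 161, 171, 181, 191, 202, 212, …, 1661, 1771.
92 qualify.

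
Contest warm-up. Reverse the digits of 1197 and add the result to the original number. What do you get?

9108

Reverse of 1197 is 7911.
1197 + 7911 = 9108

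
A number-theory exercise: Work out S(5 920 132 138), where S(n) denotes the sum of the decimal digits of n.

5+9+2+0+1+3+2+1+3+8 = 34

34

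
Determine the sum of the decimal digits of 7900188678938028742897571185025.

7+9+0+0+1+8+8+6+7+8+9+3+8+0+2+8+7+4+2+8+9+7+5+7+1+1+8+5+0+2+5 = 155

155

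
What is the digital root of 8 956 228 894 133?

5

8+9+5+6+2+2+8+8+9+4+1+3+3 = 68
6+8 = 14
1+4 = 5
(Equivalently, 8 956 228 894 133 mod 9 = 5.)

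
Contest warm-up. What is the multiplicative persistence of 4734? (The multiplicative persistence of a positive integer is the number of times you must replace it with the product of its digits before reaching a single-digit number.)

4734 → 336 → 54 → 20 → 0 (4 steps)

4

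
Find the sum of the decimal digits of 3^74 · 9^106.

3^74 · 9^106 = 28620607630655430965855314425430797474636297167164879486252198180328786822055312629833102860522186405191102940578957137880992482444627129
Sum of its 137 digits: 612.

612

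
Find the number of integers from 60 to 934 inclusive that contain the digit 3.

The integers in [60, 934] that contain the digit 3: 63, 73, 83, 93, 103, 113, …, 933, 934.
245 qualify.

245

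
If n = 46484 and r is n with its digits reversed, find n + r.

94948

Reverse of 46484 is 48464.
46484 + 48464 = 94948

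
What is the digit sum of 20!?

20! = 2432902008176640000
Sum of its 19 digits: 54.

54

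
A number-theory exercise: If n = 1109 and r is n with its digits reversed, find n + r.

10120

Reverse of 1109 is 9011.
1109 + 9011 = 10120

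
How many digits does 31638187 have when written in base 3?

31638187 in base 3 is 2012112101102201, which has 16 digits.

16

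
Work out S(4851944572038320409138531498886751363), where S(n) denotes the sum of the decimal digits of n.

4+8+5+1+9+4+4+5+7+2+0+3+8+3+2+0+4+0+9+1+3+8+5+3+1+4+9+8+8+8+6+7+5+1+3+6+3 = 167

167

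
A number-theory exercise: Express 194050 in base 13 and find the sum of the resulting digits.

34

194050 in base 13 is 6A42C.
Digit sum: 6+10+4+2+12 = 34.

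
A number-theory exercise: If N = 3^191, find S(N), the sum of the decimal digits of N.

387

3^191 = 13494588674281093803728157396523884917402502294030101914066705367021922008906273586058258347
Sum of its 92 digits: 387.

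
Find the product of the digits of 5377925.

66150

5×3×7×7×9×2×5 = 66150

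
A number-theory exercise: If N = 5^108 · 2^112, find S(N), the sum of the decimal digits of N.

5^108 · 2^112 = 16000000000000000000000000000000000000000000000000000000000000000000000000000000000000000000000000000000000000
Sum of its 110 digits: 7.

7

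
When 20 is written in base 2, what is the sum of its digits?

20 in base 2 is 10100.
Digit sum: 1+0+1+0+0 = 2.

2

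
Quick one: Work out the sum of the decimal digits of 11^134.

11^134 = 35206253455228203465102873081643165487131740000448154626866623626245488538757572033437270931553975613438547654693991240963636851748322086441
Sum of its 140 digits: 598.

598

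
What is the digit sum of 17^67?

314

17^67 = 27547217140113004110781593006840291996645123360044229169316532090500266429898209073
Sum of its 83 digits: 314.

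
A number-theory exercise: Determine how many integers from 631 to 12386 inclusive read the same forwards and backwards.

The integers in [631, 12386] that read the same forwards and backwards: 636, 646, 656, 666, 676, 686, …, 12221, 12321.
151 qualify.

151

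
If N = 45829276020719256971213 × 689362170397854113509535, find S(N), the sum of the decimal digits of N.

214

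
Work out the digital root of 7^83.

4

The digital root of n equals n mod 9 (or 9 when 9 | n), so we need 7^83 mod 9.
7^83 ≡ 4 (mod 9), so the digital root is 4.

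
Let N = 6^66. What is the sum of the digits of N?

6^66 = 2280250319867037997421842330085227917956272625811456
Sum of its 52 digits: 225.

225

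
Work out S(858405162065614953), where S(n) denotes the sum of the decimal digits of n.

78

8+5+8+4+0+5+1+6+2+0+6+5+6+1+4+9+5+3 = 78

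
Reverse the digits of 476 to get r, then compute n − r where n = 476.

-198

Reverse of 476 is 674.
476 − 674 = -198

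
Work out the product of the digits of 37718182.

3×7×7×1×8×1×8×2 = 18816

18816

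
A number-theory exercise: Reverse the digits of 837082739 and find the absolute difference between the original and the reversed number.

100197999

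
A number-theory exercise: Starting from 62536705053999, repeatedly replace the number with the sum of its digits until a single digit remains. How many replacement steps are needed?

62536705053999 → 69 → 15 → 6 (3 steps)

3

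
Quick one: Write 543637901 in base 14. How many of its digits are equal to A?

543637901 in base 14 is 522B4AA9.
The digit A appears 2 times.

2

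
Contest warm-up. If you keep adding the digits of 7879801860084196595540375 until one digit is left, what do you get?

8

7+8+7+9+8+0+1+8+6+0+0+8+4+1+9+6+5+9+5+5+4+0+3+7+5 = 125
1+2+5 = 8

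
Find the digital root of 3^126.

9

The digital root of n equals n mod 9 (or 9 when 9 | n), so we need 3^126 mod 9.
3^126 ≡ 0 (mod 9), so the digital root is 9.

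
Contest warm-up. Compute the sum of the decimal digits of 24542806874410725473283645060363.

2+4+5+4+2+8+0+6+8+7+4+4+1+0+7+2+5+4+7+3+2+8+3+6+4+5+0+6+0+3+6+3 = 129

129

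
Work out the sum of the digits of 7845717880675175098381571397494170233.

180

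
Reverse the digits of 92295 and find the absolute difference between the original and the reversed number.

Reverse of 92295 is 59229.
|92295 − 59229| = 33066

33066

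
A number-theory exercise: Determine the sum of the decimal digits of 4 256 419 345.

4+2+5+6+4+1+9+3+4+5 = 43

43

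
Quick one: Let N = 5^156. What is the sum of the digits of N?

5^156 = 10947644252537633366591637369452469775627046420910279466852095967888992833483285949114360846579074859619140625
Sum of its 110 digits: 541.

541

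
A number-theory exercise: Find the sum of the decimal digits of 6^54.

6^54 = 1047532535594334222593508922191671036215296
Sum of its 43 digits: 171.

171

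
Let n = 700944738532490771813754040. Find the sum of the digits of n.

112

7+0+0+9+4+4+7+3+8+5+3+2+4+9+0+7+7+1+8+1+3+7+5+4+0+4+0 = 112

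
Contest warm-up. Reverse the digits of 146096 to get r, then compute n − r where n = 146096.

-544545

Reverse of 146096 is 690641.
146096 − 690641 = -544545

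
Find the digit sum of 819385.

34

8+1+9+3+8+5 = 34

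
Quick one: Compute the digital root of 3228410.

3+2+2+8+4+1+0 = 20
2+0 = 2

2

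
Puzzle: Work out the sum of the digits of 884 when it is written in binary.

6

884 in base 2 is 1101110100.
Digit sum: 1+1+0+1+1+1+0+1+0+0 = 6.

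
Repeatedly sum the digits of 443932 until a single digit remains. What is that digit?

7

4+4+3+9+3+2 = 25
2+5 = 7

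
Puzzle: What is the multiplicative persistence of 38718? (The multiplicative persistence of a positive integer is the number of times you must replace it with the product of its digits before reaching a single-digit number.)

4

38718 → 1344 → 48 → 32 → 6 (4 steps)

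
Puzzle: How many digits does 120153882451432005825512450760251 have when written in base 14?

28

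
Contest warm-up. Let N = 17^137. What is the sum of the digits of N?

17^137 = 3728225982844363781861724425971421229162457931028002814263570949119583604823620976232351255290005466648976059071292113794375721986638323744243939139560361849062298463377
Sum of its 169 digits: 746.

746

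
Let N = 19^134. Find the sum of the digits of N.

19^134 = 2254148522539044576557101683404356931175300013453329993329375078825116526017701328800800176754850457217460236647915326105671389546161224552962099924047449952751728999849721
Sum of its 172 digits: 739.

739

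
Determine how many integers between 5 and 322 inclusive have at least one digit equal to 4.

The integers in [5, 322] that have at least one digit equal to 4: 14, 24, 34, 40, 41, 42, …, 304, 314.
58 qualify.

58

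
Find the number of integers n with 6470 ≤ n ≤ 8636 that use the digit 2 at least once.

577

The integers in [6470, 8636] that use the digit 2 at least once: 6472, 6482, 6492, 6502, 6512, 6520, …, 8629, 8632.
577 qualify.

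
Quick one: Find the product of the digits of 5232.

60

5×2×3×2 = 60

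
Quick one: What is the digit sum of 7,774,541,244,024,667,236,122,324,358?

7+7+7+4+5+4+1+2+4+4+0+2+4+6+6+7+2+3+6+1+2+2+3+2+4+3+5+8 = 111

111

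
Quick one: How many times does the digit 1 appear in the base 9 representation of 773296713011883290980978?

5

773296713011883290980978 in base 9 is 10622261868436301774645141.
The digit 1 appears 5 times.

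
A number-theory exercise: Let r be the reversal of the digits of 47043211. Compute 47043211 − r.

Reverse of 47043211 is 11234074.
47043211 − 11234074 = 35809137

35809137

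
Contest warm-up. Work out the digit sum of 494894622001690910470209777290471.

4+9+4+8+9+4+6+2+2+0+0+1+6+9+0+9+1+0+4+7+0+2+0+9+7+7+7+2+9+0+4+7+1 = 140

140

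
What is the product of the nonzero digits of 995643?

29160

9×9×5×6×4×3 = 29160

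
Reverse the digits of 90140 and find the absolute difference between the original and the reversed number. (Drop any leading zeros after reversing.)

Reverse of 90140 is 4109.
|90140 − 4109| = 86031

86031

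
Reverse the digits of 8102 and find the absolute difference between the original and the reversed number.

Reverse of 8102 is 2018.
|8102 − 2018| = 6084

6084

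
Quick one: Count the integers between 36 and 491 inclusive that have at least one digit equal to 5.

90

The integers in [36, 491] that have at least one digit equal to 5: 45, 50, 51, 52, 53, 54, …, 475, 485.
90 qualify.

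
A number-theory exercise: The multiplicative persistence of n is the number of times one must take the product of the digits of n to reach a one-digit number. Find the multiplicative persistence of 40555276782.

1

40555276782 → 0 (1 step)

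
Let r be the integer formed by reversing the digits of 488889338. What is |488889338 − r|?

345099546

Reverse of 488889338 is 833988884.
|488889338 − 833988884| = 345099546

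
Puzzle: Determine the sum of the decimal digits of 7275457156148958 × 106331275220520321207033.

162

7275457156148958 × 106331275220520321207033 = 773608637225578943063425063384505221614
Sum of its 39 digits: 162.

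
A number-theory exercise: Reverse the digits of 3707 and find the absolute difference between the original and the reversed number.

Reverse of 3707 is 7073.
|3707 − 7073| = 3366

3366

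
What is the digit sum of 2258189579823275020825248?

2+2+5+8+1+8+9+5+7+9+8+2+3+2+7+5+0+2+0+8+2+5+2+4+8 = 114

114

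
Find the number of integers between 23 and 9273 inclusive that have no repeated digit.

4907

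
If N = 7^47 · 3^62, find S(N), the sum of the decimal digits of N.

7^47 · 3^62 = 2000440660285099621288177305755451851843066270300712253400377212148287
Sum of its 70 digits: 261.

261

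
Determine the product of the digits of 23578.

2×3×5×7×8 = 1680

1680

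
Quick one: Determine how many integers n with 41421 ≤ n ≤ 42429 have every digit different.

The integers in [41421, 42429] that have every digit different: 41502, 41503, 41506, 41507, 41508, 41509, …, 42397, 42398.
336 qualify.

336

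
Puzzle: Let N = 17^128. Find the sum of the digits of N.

739

17^128 = 31438508665248587260582831903168193798224918146861981871343795372991732345781536726224251645729386355831780309674298407083784970278050966323510245488971991041
Sum of its 158 digits: 739.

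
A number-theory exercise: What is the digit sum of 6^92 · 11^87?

783

6^92 · 11^87 = 1552668148858278814663066593987774856657272350941620195313205487568922751378522973969535894155046320586457399616409451994110839707925408181732560756740722215878656
Sum of its 163 digits: 783.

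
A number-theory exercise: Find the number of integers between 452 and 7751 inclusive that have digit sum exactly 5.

36

The integers in [452, 7751] that have digit sum exactly 5: 500, 1004, 1013, 1022, 1031, 1040, …, 4100, 5000.
36 qualify.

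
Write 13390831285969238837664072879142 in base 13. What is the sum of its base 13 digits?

13390831285969238837664072879142 in base 13 is B2C8B62130A72786B2BA839616A5.
Digit sum: 11+2+12+8+11+6+2+1+3+0+10+7+2+7+8+6+11+2+11+10+8+3+9+6+1+6+10+5 = 178.

178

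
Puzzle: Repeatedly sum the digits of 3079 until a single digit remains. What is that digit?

1

3+0+7+9 = 19
1+9 = 10
1+0 = 1
(Equivalently, 3079 mod 9 = 1.)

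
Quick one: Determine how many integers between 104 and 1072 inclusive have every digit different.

The integers in [104, 1072] that have every digit different: 104, 105, 106, 107, 108, 109, …, 1069, 1072.
682 qualify.

682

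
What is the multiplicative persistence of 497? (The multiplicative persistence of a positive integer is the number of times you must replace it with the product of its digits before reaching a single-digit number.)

3

497 → 252 → 20 → 0 (3 steps)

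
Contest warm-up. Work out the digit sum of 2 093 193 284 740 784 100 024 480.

2+0+9+3+1+9+3+2+8+4+7+4+0+7+8+4+1+0+0+0+2+4+4+8+0 = 90

90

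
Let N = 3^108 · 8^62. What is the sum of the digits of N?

3^108 · 8^62 = 331645953881187417141978556647723066130601914585778893498573512596524385115046712912036793744548673412399104
Sum of its 108 digits: 495.

495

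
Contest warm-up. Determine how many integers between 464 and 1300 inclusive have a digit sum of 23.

15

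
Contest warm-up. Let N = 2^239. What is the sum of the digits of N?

338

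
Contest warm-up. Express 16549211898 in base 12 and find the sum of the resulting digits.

54

16549211898 in base 12 is 325A36A276.
Digit sum: 3+2+5+10+3+6+10+2+7+6 = 54.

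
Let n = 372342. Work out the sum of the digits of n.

21

3+7+2+3+4+2 = 21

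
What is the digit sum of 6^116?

387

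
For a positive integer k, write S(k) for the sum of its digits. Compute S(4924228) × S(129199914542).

1736

S(4924228) = 4+9+2+4+2+2+8 = 31.
S(129199914542) = 1+2+9+1+9+9+9+1+4+5+4+2 = 56.
31 · 56 = 1736.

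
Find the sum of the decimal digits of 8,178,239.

38

8+1+7+8+2+3+9 = 38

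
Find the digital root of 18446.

1+8+4+4+6 = 23
2+3 = 5

5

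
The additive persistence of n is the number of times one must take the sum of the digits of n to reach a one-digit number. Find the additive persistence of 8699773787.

8699773787 → 71 → 8 (2 steps)

2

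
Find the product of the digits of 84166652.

69120

8×4×1×6×6×6×5×2 = 69120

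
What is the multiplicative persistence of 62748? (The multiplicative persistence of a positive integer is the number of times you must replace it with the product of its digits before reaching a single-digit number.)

62748 → 2688 → 768 → 336 → 54 → 20 → 0 (6 steps)

6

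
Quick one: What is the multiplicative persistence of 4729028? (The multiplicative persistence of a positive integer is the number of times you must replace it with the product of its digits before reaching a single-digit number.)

1

4729028 → 0 (1 step)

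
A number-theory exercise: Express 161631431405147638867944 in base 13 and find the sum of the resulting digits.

156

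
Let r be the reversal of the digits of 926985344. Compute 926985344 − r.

Reverse of 926985344 is 443589629.
926985344 − 443589629 = 483395715

483395715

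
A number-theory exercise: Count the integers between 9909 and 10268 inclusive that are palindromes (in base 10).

The integers in [9909, 10268] that are palindromes (in base 10): 9999, 10001, 10101, 10201.
4 qualify.

4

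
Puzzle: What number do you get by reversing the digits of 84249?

Reversing 84249 gives 94248.

94248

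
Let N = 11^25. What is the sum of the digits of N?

101

11^25 = 108347059433883722041830251
Sum of its 27 digits: 101.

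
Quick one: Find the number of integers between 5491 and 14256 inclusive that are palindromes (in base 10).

The integers in [5491, 14256] that are palindromes (in base 10): 5555, 5665, 5775, 5885, 5995, 6006, …, 14141, 14241.
88 qualify.

88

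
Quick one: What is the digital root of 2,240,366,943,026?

2

2+2+4+0+3+6+6+9+4+3+0+2+6 = 47
4+7 = 11
1+1 = 2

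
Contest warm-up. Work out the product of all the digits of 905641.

0

9×0×5×6×4×1 = 0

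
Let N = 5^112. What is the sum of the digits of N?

409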